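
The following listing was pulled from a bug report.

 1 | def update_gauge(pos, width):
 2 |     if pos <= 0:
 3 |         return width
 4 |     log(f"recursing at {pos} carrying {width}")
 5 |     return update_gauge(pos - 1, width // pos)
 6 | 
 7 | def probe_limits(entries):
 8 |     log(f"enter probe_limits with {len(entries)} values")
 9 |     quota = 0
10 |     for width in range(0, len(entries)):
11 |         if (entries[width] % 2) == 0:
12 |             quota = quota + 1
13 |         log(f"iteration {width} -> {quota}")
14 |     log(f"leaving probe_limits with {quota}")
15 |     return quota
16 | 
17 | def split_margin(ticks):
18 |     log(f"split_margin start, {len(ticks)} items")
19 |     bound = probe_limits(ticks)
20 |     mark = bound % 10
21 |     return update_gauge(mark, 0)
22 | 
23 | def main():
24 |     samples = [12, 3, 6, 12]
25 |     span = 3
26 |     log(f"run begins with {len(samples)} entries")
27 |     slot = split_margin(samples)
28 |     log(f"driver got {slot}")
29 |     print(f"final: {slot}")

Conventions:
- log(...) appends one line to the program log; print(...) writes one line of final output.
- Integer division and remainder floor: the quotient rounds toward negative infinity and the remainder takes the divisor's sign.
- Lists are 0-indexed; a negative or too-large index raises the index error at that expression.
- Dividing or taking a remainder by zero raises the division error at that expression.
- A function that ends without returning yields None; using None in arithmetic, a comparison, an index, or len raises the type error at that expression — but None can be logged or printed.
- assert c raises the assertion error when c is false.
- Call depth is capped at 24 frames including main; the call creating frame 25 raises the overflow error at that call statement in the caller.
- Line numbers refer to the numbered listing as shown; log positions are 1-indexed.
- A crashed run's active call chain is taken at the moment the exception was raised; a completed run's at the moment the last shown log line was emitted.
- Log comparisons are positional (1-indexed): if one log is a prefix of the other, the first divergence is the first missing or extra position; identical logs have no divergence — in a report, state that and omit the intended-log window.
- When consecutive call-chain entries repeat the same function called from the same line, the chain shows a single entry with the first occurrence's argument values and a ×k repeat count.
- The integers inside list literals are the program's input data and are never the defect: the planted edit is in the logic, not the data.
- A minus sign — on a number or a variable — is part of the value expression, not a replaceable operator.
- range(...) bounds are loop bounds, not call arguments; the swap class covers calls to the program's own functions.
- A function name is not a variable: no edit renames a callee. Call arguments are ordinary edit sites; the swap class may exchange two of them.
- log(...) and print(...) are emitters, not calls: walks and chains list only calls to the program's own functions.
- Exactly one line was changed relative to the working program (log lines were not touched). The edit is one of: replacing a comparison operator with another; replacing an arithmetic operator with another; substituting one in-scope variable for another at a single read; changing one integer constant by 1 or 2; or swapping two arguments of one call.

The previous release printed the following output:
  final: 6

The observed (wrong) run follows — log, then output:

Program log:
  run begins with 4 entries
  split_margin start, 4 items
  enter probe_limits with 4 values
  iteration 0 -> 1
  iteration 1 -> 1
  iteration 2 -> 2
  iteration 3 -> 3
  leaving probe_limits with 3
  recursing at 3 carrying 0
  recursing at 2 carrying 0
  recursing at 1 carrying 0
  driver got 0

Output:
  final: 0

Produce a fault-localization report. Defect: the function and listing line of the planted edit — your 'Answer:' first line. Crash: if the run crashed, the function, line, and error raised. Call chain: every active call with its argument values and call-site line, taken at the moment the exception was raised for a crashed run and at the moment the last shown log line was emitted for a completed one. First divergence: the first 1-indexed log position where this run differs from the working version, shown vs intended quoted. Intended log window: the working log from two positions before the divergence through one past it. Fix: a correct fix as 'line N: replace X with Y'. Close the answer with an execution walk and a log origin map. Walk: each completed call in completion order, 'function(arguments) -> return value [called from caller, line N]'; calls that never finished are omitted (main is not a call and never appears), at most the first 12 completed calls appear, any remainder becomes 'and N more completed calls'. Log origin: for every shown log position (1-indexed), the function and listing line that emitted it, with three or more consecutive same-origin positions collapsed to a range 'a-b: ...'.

Answer: the defect is in update_gauge at line 5.
The tell: Everything matches until log position 10, which reads 'recursing at 2 carrying 0' in place of 'recursing at 2 carrying 3'.
Call chain: main.
First divergence: at position 10 the run shows 'recursing at 2 carrying 0' where the working version logs 'recursing at 2 carrying 3'.
Intended log window:
  8: leaving probe_limits with 3
  9: recursing at 3 carrying 0
  10: recursing at 2 carrying 3
  11: recursing at 1 carrying 5
Execution walk:
  probe_limits([12, 3, 6, 12]) -> 3  [called from split_margin, line 19]
  update_gauge(0, 0) -> 0  [called from update_gauge, line 5]
  update_gauge(1, 0) -> 0  [called from update_gauge, line 5]
  update_gauge(2, 0) -> 0  [called from update_gauge, line 5]
  update_gauge(3, 0) -> 0  [called from split_margin, line 21]
  split_margin([12, 3, 6, 12]) -> 0  [called from main, line 27]
Log line origins:
  1: from main, line 26
  2: from split_margin, line 18
  3: from probe_limits, line 8
  4-7: from probe_limits, line 13
  8: from probe_limits, line 14
  9-11: from update_gauge, line 4
  12: from main, line 28
A correct fix: line 5: replace `//` with `+`.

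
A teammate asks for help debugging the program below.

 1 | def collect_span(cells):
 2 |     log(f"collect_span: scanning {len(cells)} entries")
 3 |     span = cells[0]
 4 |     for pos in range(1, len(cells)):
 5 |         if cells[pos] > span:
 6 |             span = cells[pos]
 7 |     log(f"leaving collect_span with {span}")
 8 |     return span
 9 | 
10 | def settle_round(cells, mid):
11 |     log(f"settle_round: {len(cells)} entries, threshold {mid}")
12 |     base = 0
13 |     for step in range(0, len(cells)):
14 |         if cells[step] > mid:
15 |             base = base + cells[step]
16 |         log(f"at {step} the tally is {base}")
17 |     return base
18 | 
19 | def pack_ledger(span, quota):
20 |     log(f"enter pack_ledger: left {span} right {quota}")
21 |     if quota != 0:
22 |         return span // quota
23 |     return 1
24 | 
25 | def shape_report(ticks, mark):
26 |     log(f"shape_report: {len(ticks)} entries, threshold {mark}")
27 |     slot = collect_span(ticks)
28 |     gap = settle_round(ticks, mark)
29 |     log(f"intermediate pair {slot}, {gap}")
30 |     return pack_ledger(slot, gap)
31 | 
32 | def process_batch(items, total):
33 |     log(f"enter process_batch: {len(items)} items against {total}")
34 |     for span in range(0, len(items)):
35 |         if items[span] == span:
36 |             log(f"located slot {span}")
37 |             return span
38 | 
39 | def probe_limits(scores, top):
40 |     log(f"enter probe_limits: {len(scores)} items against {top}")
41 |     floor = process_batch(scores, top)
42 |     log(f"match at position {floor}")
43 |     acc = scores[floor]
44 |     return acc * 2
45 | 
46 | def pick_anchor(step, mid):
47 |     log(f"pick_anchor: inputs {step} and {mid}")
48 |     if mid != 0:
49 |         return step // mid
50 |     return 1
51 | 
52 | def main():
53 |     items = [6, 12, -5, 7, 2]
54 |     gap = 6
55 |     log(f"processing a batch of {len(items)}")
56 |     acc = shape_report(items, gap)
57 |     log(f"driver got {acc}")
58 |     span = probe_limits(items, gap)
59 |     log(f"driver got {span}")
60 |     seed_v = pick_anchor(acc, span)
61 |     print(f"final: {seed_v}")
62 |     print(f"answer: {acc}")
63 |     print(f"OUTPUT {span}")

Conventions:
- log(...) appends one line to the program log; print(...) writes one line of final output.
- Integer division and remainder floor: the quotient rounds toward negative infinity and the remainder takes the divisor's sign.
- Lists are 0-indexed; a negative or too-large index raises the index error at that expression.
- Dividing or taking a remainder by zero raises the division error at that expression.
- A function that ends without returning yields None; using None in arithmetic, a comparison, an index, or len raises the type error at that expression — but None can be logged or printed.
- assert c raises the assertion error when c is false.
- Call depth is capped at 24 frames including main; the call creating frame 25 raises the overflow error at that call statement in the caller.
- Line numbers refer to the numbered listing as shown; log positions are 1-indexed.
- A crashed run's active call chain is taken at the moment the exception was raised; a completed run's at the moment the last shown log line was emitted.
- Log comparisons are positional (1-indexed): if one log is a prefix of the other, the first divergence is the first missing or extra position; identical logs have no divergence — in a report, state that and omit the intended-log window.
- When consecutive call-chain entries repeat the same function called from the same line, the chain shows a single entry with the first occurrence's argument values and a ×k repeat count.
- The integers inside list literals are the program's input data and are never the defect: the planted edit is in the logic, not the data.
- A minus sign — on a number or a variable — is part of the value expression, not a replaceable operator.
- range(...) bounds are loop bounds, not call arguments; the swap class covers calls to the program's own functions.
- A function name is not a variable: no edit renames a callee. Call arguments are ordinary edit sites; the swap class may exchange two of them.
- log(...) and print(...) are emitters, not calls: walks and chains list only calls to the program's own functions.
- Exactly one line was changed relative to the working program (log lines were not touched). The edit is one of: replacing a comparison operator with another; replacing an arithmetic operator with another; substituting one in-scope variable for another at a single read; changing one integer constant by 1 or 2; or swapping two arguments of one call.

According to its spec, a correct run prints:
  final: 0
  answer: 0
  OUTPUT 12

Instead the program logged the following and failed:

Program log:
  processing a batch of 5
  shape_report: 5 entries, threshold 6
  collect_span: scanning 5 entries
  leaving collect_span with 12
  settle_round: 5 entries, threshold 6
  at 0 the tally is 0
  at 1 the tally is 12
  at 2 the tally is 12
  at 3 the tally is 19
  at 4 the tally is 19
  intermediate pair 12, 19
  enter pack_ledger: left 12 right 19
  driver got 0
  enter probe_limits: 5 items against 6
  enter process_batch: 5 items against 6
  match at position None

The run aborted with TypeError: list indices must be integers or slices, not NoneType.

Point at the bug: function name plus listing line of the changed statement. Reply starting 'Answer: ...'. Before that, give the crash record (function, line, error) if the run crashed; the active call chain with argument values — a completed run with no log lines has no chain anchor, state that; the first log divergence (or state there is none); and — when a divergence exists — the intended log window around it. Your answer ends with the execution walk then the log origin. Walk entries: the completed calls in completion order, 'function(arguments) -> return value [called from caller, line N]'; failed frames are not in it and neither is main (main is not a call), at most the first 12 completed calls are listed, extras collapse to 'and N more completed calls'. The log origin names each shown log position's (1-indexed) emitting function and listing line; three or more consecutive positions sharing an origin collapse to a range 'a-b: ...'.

Answer: the defect is in process_batch at line 35.
The tell: The earliest visible damage is log position 16 — 'match at position None' rather than the intended 'located slot 0'.
Crash: probe_limits, line 43, TypeError.
Call chain: main -> probe_limits([6, 12, -5, 7, 2], 6) (called at line 58).
First divergence: position 16; shown 'match at position None' vs intended 'located slot 0'.
Intended log window:
  14: enter probe_limits: 5 items against 6
  15: enter process_batch: 5 items against 6
  16: located slot 0
  17: match at position 0
Execution walk:
  collect_span([6, 12, -5, 7, 2]) -> 12  [called from shape_report, line 27]
  settle_round([6, 12, -5, 7, 2], 6) -> 19  [called from shape_report, line 28]
  pack_ledger(12, 19) -> 0  [called from shape_report, line 30]
  shape_report([6, 12, -5, 7, 2], 6) -> 0  [called from main, line 56]
  process_batch([6, 12, -5, 7, 2], 6) -> None  [called from probe_limits, line 41]
Log origins:
  1 — main, line 55
  2 — shape_report, line 26
  3 — collect_span, line 2
  4 — collect_span, line 7
  5 — settle_round, line 11
  6-10 — settle_round, line 16
  11 — shape_report, line 29
  12 — pack_ledger, line 20
  13 — main, line 57
  14 — probe_limits, line 40
  15 — process_batch, line 33
  16 — probe_limits, line 42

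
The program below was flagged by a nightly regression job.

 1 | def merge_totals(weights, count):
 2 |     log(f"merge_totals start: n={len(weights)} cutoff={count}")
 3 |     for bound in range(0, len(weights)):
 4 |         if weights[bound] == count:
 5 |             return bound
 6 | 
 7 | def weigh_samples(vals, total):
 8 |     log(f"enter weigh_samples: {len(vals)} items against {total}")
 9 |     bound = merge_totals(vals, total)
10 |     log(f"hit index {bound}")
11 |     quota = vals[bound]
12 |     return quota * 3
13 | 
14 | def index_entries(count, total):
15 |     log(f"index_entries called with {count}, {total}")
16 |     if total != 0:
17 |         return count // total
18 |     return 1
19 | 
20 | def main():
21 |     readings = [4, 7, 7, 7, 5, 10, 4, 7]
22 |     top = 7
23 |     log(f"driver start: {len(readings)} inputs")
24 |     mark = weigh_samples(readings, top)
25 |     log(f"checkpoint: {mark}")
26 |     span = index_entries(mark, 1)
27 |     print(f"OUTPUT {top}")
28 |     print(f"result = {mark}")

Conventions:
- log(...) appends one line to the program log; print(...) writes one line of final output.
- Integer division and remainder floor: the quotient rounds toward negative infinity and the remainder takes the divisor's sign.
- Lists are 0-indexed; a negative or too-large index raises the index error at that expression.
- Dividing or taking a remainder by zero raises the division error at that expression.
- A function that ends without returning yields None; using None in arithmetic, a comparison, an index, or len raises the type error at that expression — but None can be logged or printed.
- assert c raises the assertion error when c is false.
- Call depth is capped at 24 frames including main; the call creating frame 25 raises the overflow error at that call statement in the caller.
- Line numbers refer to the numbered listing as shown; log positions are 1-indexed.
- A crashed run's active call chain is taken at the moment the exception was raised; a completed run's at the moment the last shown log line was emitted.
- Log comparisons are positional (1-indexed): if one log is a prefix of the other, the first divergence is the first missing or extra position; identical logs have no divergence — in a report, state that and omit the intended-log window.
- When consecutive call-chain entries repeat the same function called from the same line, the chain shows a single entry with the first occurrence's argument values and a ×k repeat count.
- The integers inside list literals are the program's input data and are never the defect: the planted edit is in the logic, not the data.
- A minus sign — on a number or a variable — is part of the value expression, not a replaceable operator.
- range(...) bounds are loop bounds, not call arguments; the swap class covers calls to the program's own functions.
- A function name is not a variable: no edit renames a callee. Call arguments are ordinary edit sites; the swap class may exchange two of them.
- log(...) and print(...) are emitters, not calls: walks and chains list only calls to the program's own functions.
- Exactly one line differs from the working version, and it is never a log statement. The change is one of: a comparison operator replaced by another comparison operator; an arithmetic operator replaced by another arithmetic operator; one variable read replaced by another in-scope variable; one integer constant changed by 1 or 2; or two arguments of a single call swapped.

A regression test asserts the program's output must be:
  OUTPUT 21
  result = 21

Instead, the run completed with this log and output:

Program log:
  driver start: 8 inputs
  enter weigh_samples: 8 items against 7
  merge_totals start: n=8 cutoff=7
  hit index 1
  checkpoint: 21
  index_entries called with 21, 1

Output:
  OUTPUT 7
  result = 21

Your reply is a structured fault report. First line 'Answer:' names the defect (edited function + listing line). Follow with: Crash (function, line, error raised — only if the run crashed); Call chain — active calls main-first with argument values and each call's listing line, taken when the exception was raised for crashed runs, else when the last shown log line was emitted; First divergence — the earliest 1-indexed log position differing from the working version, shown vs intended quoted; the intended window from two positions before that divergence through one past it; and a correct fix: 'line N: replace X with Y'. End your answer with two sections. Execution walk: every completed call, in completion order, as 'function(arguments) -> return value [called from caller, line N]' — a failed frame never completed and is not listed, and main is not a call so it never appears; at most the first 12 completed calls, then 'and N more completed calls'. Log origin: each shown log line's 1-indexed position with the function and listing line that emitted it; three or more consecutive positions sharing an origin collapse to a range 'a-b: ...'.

Answer: the defect is in main at line 27.
Core observation: Log streams are identical — the defect surfaces only in the printed output.
Call chain: main -> index_entries(21, 1) (called at line 26).
First divergence: none; the two logs match at every position.
Execution walk:
  merge_totals([4, 7, 7, 7, 5, 10, 4, 7], 7) -> 1  [called from weigh_samples, line 9]
  weigh_samples([4, 7, 7, 7, 5, 10, 4, 7], 7) -> 21  [called from main, line 24]
  index_entries(21, 1) -> 21  [called from main, line 26]
Log origins:
  1: logged in main at line 23
  2: logged in weigh_samples at line 8
  3: logged in merge_totals at line 2
  4: logged in weigh_samples at line 10
  5: logged in main at line 25
  6: logged in index_entries at line 15
A correct fix: line 27: replace `top` with `span`.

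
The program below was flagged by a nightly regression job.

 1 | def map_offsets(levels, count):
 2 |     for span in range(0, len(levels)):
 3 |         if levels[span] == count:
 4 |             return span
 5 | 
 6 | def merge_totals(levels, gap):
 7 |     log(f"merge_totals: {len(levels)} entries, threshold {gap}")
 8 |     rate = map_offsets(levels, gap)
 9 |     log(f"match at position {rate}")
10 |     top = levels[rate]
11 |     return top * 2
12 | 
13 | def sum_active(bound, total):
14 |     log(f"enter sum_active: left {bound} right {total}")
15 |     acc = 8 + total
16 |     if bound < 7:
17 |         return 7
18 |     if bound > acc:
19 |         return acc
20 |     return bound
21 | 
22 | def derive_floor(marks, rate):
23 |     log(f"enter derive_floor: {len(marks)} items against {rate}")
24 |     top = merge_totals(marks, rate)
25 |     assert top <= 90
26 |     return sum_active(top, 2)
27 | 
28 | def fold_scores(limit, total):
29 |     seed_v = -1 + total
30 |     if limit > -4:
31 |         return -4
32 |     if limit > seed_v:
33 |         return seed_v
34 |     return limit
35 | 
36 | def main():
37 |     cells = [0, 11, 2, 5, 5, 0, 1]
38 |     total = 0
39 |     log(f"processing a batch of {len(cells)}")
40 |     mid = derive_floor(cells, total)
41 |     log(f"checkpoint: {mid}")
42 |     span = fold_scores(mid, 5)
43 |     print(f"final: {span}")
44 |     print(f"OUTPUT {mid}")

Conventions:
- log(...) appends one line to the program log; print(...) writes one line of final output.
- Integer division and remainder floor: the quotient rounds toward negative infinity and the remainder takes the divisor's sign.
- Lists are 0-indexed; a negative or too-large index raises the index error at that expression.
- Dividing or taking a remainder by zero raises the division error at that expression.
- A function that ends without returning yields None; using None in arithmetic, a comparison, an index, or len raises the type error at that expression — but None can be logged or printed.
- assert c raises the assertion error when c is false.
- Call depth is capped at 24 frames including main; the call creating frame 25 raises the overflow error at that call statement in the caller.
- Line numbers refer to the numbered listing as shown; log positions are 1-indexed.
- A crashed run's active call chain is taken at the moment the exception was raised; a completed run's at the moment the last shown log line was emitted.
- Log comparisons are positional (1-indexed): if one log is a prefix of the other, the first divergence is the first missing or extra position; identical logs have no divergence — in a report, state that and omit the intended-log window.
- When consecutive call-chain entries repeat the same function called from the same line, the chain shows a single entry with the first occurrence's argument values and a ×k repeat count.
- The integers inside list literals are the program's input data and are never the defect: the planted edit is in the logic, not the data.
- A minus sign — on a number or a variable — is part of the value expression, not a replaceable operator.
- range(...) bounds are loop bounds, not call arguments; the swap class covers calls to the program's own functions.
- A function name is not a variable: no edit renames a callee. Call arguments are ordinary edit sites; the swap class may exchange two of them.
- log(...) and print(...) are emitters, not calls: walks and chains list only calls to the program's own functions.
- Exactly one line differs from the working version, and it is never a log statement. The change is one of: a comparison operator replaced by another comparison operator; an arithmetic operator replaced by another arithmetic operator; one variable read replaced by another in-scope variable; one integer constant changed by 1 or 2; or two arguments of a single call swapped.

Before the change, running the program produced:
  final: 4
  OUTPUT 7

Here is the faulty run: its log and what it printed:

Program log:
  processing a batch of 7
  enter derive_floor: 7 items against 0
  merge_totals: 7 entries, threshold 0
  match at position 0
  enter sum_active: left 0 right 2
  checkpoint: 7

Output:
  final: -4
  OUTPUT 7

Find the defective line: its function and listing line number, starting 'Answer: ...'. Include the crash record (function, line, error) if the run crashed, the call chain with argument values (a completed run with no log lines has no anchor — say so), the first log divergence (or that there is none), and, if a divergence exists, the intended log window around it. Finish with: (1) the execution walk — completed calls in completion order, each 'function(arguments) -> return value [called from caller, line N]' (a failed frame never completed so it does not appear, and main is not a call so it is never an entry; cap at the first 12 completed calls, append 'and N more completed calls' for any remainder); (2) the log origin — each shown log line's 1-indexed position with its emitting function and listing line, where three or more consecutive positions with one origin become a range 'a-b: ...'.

Answer: the defect is in fold_scores at line 30.
Key fact: Every logged value matches the working version; the printed result is what differs.
Call chain: main.
First divergence: none (the log streams are identical).
Execution walk:
  map_offsets([0, 11, 2, 5, 5, 0, 1], 0) -> 0  [called from merge_totals, line 8]
  merge_totals([0, 11, 2, 5, 5, 0, 1], 0) -> 0  [called from derive_floor, line 24]
  sum_active(0, 2) -> 7  [called from derive_floor, line 26]
  derive_floor([0, 11, 2, 5, 5, 0, 1], 0) -> 7  [called from main, line 40]
  fold_scores(7, 5) -> -4  [called from main, line 42]
Log origin:
  1: logged in main at line 39
  2: logged in derive_floor at line 23
  3: logged in merge_totals at line 7
  4: logged in merge_totals at line 9
  5: logged in sum_active at line 14
  6: logged in main at line 41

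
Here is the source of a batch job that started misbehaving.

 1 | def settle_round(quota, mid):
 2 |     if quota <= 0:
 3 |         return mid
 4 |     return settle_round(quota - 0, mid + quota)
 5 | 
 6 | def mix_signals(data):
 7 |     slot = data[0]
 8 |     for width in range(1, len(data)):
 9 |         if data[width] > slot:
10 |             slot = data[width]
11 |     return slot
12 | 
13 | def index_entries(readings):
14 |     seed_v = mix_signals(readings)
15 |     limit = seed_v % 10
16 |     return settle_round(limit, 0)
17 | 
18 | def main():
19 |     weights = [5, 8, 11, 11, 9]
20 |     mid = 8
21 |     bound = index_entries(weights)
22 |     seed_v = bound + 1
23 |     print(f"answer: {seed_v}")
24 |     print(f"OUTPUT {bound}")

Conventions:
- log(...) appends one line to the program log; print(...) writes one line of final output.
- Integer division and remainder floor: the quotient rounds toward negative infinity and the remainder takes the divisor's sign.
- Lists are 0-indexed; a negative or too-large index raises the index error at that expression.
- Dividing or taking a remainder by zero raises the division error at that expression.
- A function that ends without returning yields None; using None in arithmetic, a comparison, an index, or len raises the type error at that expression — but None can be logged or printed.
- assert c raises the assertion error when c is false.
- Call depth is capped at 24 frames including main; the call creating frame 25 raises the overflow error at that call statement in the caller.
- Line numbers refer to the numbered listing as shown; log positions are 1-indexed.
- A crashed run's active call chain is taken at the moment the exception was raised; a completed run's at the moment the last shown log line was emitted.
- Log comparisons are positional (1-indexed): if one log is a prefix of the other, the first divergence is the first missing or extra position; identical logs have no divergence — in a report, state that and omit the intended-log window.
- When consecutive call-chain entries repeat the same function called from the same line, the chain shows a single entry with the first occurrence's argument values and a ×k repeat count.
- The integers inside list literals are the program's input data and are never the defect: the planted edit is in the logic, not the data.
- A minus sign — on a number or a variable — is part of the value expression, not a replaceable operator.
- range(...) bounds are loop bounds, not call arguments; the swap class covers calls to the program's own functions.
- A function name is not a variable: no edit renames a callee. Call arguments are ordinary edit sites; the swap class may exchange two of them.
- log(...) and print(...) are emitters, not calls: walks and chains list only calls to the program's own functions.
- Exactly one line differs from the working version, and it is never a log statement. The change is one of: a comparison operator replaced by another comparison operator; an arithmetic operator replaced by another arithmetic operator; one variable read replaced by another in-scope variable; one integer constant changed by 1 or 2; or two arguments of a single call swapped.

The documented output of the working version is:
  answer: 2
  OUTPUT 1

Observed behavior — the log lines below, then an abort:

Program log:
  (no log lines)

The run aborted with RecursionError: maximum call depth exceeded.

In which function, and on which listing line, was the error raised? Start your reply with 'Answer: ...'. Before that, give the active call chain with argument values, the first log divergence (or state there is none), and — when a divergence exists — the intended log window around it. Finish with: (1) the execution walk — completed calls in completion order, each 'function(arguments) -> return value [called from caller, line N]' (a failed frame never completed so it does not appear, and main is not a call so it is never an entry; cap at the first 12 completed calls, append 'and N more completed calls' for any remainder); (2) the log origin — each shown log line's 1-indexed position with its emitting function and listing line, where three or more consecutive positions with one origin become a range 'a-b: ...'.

Answer: the error was raised in settle_round, line 4.
Key fact: Every log line matches the working run — the failure is the only observable divergence.
Call chain: main -> index_entries([5, 8, 11, 11, 9]) (called at line 21) -> settle_round(1, 0) (called at line 16) -> settle_round(1, 1) (called at line 4) ×21.
First divergence: there is none — every log position agrees.
Execution walk:
  mix_signals([5, 8, 11, 11, 9]) -> 11  [called from index_entries, line 14]
Log origins:
  (no log lines)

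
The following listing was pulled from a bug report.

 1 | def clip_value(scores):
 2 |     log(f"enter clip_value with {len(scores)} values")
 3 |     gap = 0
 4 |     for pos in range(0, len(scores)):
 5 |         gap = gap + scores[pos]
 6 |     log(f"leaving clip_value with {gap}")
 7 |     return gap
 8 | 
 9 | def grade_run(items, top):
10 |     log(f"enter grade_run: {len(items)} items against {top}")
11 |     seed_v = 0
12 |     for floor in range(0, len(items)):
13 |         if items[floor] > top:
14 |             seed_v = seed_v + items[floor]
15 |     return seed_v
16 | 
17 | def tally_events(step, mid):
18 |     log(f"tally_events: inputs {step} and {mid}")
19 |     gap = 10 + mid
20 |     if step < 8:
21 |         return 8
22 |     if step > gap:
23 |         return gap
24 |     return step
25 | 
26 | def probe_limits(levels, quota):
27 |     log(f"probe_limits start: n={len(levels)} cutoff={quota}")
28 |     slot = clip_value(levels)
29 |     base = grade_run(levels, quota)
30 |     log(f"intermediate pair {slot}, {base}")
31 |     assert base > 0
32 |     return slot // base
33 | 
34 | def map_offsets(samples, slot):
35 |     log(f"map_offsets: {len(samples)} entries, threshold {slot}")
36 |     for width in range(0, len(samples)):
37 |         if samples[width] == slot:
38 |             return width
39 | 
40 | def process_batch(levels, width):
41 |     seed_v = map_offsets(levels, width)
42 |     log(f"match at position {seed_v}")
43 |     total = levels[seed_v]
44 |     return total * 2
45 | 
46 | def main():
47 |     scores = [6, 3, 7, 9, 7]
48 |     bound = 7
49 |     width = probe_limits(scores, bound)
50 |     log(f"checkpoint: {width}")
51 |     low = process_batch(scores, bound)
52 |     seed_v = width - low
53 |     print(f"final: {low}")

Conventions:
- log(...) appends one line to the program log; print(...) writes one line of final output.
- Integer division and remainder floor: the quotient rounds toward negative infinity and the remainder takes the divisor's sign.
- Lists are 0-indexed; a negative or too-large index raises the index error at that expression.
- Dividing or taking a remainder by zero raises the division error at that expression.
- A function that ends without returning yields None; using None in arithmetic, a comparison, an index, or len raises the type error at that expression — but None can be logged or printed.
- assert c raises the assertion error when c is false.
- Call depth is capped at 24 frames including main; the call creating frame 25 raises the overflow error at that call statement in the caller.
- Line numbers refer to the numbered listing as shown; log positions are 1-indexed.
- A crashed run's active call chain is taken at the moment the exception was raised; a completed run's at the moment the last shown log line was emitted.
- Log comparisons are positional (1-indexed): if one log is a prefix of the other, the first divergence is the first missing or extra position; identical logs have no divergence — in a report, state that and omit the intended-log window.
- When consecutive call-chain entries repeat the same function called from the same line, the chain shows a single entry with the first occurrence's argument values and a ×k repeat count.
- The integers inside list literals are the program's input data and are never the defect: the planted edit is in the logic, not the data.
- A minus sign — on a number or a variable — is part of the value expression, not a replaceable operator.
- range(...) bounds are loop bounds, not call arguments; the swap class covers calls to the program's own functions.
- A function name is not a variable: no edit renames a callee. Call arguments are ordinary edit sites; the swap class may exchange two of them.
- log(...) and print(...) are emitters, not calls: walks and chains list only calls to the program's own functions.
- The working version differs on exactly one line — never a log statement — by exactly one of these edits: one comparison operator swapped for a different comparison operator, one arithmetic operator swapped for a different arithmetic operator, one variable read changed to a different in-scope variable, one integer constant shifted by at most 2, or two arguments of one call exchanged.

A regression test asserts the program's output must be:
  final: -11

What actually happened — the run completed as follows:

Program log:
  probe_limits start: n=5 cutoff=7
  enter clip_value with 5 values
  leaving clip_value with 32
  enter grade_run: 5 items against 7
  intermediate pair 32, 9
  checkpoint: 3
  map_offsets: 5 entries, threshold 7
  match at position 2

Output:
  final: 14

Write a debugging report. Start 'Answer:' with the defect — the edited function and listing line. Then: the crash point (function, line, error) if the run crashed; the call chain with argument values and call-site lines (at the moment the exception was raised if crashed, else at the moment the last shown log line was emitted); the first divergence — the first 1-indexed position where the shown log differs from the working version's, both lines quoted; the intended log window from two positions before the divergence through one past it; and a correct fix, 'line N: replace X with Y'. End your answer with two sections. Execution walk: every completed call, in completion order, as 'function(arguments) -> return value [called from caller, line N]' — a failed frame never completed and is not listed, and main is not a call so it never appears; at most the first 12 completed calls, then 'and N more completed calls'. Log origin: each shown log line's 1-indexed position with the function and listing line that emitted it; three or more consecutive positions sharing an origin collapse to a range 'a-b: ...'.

Answer: the defect is in main at line 53.
Key observation: No log line changed; the fault shows up purely in the output.
Call chain: main -> process_batch([6, 3, 7, 9, 7], 7) (called at line 51).
First divergence: none (the log streams are identical).
Execution walk:
  clip_value([6, 3, 7, 9, 7]) -> 32  [called from probe_limits, line 28]
  grade_run([6, 3, 7, 9, 7], 7) -> 9  [called from probe_limits, line 29]
  probe_limits([6, 3, 7, 9, 7], 7) -> 3  [called from main, line 49]
  map_offsets([6, 3, 7, 9, 7], 7) -> 2  [called from process_batch, line 41]
  process_batch([6, 3, 7, 9, 7], 7) -> 14  [called from main, line 51]
Origin of each log line:
  1: emitted by probe_limits (line 27)
  2: emitted by clip_value (line 2)
  3: emitted by clip_value (line 6)
  4: emitted by grade_run (line 10)
  5: emitted by probe_limits (line 30)
  6: emitted by main (line 50)
  7: emitted by map_offsets (line 35)
  8: emitted by process_batch (line 42)
A correct fix: line 53: replace `low` with `seed_v`.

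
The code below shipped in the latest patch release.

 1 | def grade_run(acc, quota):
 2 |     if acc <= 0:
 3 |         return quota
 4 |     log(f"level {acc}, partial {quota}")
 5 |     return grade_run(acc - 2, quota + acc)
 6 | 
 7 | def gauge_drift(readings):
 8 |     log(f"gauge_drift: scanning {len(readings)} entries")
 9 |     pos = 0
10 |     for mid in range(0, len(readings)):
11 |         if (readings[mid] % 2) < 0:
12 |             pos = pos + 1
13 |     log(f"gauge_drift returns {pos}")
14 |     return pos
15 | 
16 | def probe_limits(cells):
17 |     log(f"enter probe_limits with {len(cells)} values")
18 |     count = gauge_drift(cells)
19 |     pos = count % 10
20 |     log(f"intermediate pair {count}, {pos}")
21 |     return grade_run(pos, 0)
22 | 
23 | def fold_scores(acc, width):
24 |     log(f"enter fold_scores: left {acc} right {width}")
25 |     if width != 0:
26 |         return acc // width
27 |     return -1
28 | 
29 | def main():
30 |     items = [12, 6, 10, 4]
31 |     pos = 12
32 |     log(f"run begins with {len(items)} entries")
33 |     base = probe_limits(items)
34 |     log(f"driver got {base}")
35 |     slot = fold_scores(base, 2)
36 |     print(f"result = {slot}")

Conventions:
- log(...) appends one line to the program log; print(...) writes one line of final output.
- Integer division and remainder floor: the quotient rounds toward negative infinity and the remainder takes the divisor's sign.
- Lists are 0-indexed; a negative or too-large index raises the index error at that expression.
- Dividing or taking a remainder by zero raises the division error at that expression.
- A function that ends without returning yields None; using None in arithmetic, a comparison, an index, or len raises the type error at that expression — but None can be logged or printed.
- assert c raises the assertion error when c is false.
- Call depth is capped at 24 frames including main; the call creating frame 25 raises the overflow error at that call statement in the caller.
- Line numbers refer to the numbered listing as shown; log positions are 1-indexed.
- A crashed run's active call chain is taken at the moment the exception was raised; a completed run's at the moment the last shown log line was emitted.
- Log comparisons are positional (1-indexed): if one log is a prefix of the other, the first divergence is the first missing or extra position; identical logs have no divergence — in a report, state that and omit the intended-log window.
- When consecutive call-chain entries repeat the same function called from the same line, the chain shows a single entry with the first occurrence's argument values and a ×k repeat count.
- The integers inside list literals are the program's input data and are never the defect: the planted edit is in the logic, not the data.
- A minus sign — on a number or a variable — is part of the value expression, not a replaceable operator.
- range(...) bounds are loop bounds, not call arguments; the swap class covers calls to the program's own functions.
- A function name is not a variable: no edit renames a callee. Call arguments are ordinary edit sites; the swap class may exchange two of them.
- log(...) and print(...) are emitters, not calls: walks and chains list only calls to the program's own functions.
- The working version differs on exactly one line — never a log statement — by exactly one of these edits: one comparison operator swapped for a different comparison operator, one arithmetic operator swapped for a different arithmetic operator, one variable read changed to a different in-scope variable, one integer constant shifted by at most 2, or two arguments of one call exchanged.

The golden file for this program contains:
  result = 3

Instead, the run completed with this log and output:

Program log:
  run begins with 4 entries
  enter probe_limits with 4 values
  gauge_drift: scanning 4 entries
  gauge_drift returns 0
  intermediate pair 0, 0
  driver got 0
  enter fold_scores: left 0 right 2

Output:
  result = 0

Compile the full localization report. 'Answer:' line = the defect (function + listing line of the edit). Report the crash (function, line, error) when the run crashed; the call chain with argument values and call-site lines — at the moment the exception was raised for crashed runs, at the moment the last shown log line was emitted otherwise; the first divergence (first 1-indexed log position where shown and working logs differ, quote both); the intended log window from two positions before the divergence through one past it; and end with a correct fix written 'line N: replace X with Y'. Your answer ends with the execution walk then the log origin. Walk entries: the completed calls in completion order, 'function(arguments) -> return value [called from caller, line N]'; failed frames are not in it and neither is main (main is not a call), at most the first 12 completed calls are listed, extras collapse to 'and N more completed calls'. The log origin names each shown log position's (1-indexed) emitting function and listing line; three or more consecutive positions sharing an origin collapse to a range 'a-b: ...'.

Answer: the defect is in gauge_drift at line 11.
Key observation: At log position 4 the runs split — shown 'gauge_drift returns 0', but the working version logs 'gauge_drift returns 4'.
Call chain: main -> fold_scores(0, 2) (called at line 35).
First divergence: position 4; shown 'gauge_drift returns 0' vs intended 'gauge_drift returns 4'.
Intended log window:
  2: enter probe_limits with 4 values
  3: gauge_drift: scanning 4 entries
  4: gauge_drift returns 4
  5: intermediate pair 4, 4
Execution walk:
  gauge_drift([12, 6, 10, 4]) -> 0  [called from probe_limits, line 18]
  grade_run(0, 0) -> 0  [called from probe_limits, line 21]
  probe_limits([12, 6, 10, 4]) -> 0  [called from main, line 33]
  fold_scores(0, 2) -> 0  [called from main, line 35]
Log origin:
  1: logged in main at line 32
  2: logged in probe_limits at line 17
  3: logged in gauge_drift at line 8
  4: logged in gauge_drift at line 13
  5: logged in probe_limits at line 20
  6: logged in main at line 34
  7: logged in fold_scores at line 24
A correct fix: line 11: replace `<` with `==`.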